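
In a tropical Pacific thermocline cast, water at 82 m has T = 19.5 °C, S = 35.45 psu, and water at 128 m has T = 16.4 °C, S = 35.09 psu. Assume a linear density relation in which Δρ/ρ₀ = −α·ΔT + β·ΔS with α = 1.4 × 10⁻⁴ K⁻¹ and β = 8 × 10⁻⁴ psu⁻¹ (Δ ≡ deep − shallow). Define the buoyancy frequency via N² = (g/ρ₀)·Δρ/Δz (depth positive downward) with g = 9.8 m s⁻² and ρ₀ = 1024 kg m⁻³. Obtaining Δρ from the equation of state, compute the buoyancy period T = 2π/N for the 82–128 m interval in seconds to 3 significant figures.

1.13 × 10³ s

ΔT = -3.1 K, ΔS = -0.36 psu (deep − shallow).
Δρ/ρ₀ = −αΔT + βΔS = 4.34 × 10⁻⁴ − 2.88 × 10⁻⁴ = 1.46 × 10⁻⁴, so Δρ ≈ 0.1495 kg m⁻³.
N² = (g/ρ₀)·Δρ/Δz = g·(Δρ/ρ₀)/Δz = 9.8 × 1.46 × 10⁻⁴ / 46 = 3.1104 × 10⁻⁵ s⁻².
N = √(3.1104 × 10⁻⁵) = 5.5771 × 10⁻³ rad s⁻¹ → T = 2π/N = 1.1266 × 10³ s ≈ 1.13 × 10³ s.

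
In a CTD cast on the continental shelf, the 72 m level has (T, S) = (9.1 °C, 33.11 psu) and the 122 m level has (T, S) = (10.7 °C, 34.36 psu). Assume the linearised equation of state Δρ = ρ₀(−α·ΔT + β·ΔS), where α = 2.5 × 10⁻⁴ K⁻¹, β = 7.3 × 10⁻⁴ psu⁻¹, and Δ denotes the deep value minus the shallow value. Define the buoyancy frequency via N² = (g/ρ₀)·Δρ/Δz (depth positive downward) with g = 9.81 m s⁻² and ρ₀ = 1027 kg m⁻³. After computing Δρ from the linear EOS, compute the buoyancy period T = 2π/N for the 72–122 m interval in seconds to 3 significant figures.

ΔT = +1.6 K, ΔS = +1.25 psu (deep − shallow).
Δρ/ρ₀ = −αΔT + βΔS = -4.00 × 10⁻⁴ + 9.125 × 10⁻⁴ = 5.125 × 10⁻⁴, so Δρ ≈ 0.5263 kg m⁻³.
N² = (g/ρ₀)·Δρ/Δz = g·(Δρ/ρ₀)/Δz = 9.81 × 5.125 × 10⁻⁴ / 50 = 1.0055 × 10⁻⁴ s⁻².
N = √(1.0055 × 10⁻⁴) = 0.010027 rad s⁻¹ → T = 2π/N = 626.63 s ≈ 627 s.

627 s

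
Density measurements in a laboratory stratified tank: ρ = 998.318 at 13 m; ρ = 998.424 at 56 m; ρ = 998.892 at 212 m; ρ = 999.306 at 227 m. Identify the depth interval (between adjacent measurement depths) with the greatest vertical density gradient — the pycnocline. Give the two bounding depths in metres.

212–227 m

Compute the density gradient over each adjacent pair:
  13–56 m: Δρ/Δz = 0.106/43 = 2.5 × 10⁻³ kg m⁻⁴
  56–212 m: Δρ/Δz = 0.468/156 = 3.0 × 10⁻³ kg m⁻⁴
  212–227 m: Δρ/Δz = 0.414/15 = 0.028 kg m⁻⁴
The largest gradient is in the 212–227 m interval — the pycnocline.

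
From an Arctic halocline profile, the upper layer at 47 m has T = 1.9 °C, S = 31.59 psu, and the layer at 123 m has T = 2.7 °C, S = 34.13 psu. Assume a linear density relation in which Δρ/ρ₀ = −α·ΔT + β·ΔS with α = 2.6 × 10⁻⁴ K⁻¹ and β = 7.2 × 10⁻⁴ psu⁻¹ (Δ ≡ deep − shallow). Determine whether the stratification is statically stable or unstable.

stable

ΔT = 2.7 − 1.9 = +0.8 K and ΔS = 34.13 − 31.59 = +2.54 psu (deep − shallow).
−αΔT = -2.08 × 10⁻⁴; βΔS = 1.8288 × 10⁻³; sum Δρ/ρ₀ = 1.6208 × 10⁻³.
Δρ/ρ₀ > 0, so Δρ > 0: deeper water is denser → statically stable.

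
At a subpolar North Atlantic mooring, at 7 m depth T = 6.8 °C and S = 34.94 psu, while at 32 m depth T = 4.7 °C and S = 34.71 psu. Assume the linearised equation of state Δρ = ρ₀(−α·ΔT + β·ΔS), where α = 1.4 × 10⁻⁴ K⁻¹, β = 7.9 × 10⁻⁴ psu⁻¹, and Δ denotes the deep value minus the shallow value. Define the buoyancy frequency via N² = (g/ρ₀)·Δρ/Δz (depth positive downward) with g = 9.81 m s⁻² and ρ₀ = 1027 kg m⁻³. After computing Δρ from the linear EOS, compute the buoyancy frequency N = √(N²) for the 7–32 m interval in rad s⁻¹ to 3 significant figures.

ΔT = -2.1 K, ΔS = -0.23 psu (deep − shallow).
Δρ/ρ₀ = −αΔT + βΔS = 2.94 × 10⁻⁴ − 1.817 × 10⁻⁴ = 1.123 × 10⁻⁴, so Δρ ≈ 0.1153 kg m⁻³.
N² = (g/ρ₀)·Δρ/Δz = g·(Δρ/ρ₀)/Δz = 9.81 × 1.123 × 10⁻⁴ / 25 = 4.4067 × 10⁻⁵ s⁻².
N = √(4.4067 × 10⁻⁵) = 6.6383 × 10⁻³ rad s⁻¹ ≈ 6.64 × 10⁻³ rad s⁻¹.

6.64 × 10⁻³ rad s⁻¹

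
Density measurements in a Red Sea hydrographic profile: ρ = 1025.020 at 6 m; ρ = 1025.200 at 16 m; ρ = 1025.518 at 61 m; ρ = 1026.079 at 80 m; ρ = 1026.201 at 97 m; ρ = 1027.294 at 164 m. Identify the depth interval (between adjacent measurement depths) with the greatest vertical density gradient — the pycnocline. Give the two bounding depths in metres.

61–80 m

Compute the density gradient over each adjacent pair:
  6–16 m: Δρ/Δz = 0.180/10 = 0.018 kg m⁻⁴
  16–61 m: Δρ/Δz = 0.318/45 = 7.1 × 10⁻³ kg m⁻⁴
  61–80 m: Δρ/Δz = 0.561/19 = 0.030 kg m⁻⁴
  80–97 m: Δρ/Δz = 0.122/17 = 7.2 × 10⁻³ kg m⁻⁴
  97–164 m: Δρ/Δz = 1.093/67 = 0.016 kg m⁻⁴
The largest gradient is in the 61–80 m interval — the pycnocline.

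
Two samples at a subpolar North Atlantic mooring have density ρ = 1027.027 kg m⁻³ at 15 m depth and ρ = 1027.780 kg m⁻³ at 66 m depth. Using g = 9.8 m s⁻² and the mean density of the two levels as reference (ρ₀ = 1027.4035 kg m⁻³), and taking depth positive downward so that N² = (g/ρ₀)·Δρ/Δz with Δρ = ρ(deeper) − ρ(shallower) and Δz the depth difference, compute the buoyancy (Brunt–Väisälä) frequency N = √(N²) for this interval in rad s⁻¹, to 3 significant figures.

0.0119 rad s⁻¹

Δρ = 1027.780 − 1027.027 = 0.753 kg m⁻³ over Δz = 66 − 15 = 51 m.
N² = (9.8/1027.4035) × (0.753/51) = 1.4083 × 10⁻⁴ s⁻².
N = √(1.4083 × 10⁻⁴) = 0.011867 rad s⁻¹ ≈ 0.0119 rad s⁻¹.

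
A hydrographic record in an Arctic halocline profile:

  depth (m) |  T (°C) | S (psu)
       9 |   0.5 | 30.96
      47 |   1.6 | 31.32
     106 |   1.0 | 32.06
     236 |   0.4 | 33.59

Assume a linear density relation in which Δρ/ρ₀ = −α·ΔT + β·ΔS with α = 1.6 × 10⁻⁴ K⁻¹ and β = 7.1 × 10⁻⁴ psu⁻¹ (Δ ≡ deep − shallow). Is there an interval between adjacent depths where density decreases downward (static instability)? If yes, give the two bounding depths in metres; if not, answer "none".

Evaluate Δρ/ρ₀ = −αΔT + βΔS across each adjacent pair:
  9–47 m: −αΔT+βΔS = −(1.6 × 10⁻⁴)(+1.1)+(7.1 × 10⁻⁴)(+0.36) = 8.0 × 10⁻⁵ → stable
  47–106 m: −αΔT+βΔS = −(1.6 × 10⁻⁴)(-0.6)+(7.1 × 10⁻⁴)(+0.74) = 6.2 × 10⁻⁴ → stable
  106–236 m: −αΔT+βΔS = −(1.6 × 10⁻⁴)(-0.6)+(7.1 × 10⁻⁴)(+1.53) = 1.2 × 10⁻³ → stable
Every interval has Δρ > 0: the column is stably stratified throughout.

none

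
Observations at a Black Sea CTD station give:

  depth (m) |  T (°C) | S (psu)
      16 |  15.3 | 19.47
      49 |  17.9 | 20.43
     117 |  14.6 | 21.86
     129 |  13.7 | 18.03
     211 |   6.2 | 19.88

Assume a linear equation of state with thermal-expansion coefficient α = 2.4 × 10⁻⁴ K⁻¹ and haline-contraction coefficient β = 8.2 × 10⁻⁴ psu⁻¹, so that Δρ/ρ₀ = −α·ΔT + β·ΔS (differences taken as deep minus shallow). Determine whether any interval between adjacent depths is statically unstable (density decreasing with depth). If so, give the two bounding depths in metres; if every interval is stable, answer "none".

117–129 m

Evaluate Δρ/ρ₀ = −αΔT + βΔS across each adjacent pair:
  16–49 m: −αΔT+βΔS = −(2.4 × 10⁻⁴)(+2.6)+(8.2 × 10⁻⁴)(+0.96) = 1.6 × 10⁻⁴ → stable
  49–117 m: −αΔT+βΔS = −(2.4 × 10⁻⁴)(-3.3)+(8.2 × 10⁻⁴)(+1.43) = 2.0 × 10⁻³ → stable
  117–129 m: −αΔT+βΔS = −(2.4 × 10⁻⁴)(-0.9)+(8.2 × 10⁻⁴)(-3.83) = -2.9 × 10⁻³ → UNSTABLE
  129–211 m: −αΔT+βΔS = −(2.4 × 10⁻⁴)(-7.5)+(8.2 × 10⁻⁴)(+1.85) = 3.3 × 10⁻³ → stable
The 117–129 m interval has Δρ < 0: lighter water underlies denser water.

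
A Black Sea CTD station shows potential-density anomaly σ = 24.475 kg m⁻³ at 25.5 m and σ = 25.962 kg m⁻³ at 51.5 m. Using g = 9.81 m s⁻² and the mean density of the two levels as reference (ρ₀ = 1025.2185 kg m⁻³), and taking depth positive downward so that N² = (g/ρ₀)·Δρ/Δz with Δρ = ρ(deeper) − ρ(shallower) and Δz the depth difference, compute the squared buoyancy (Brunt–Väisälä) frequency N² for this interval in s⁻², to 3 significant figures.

5.47 × 10⁻⁴ s⁻²

Δρ = 1025.962 − 1024.475 = 1.487 kg m⁻³ over Δz = 51.5 − 25.5 = 26 m.
N² = (9.81/1025.2185) × (1.487/26) = 5.4726 × 10⁻⁴ s⁻² ≈ 5.47 × 10⁻⁴ s⁻².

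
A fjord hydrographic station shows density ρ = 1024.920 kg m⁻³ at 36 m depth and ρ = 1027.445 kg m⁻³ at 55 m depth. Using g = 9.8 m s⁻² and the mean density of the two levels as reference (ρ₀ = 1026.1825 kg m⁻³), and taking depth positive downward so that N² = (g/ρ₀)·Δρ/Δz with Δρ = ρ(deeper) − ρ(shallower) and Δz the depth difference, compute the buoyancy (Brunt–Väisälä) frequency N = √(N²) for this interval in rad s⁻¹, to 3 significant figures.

Δρ = 1027.445 − 1024.920 = 2.525 kg m⁻³ over Δz = 55 − 36 = 19 m.
N² = (9.8/1026.1825) × (2.525/19) = 1.2691 × 10⁻³ s⁻².
N = √(1.2691 × 10⁻³) = 0.035624 rad s⁻¹ ≈ 0.0356 rad s⁻¹.

0.0356 rad s⁻¹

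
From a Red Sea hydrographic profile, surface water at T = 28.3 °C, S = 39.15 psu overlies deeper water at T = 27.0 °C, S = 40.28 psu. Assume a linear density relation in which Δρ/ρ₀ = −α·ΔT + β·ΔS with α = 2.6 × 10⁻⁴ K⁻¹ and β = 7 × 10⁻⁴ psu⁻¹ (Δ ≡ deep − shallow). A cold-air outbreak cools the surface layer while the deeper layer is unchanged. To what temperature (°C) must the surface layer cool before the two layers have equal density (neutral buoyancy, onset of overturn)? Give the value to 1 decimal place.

Neutral buoyancy requires Δρ = 0, i.e. −α(T_deep − T_surf′) + β(S_deep − S_surf) = 0.
T_surf′ = T_deep − (β/α)·ΔS = 27.0 − (7 × 10⁻⁴/2.6 × 10⁻⁴)·(+1.13) = 23.958 °C.
Cooling required: 28.3 − (23.958) = 4.342 °C.

24.0 °C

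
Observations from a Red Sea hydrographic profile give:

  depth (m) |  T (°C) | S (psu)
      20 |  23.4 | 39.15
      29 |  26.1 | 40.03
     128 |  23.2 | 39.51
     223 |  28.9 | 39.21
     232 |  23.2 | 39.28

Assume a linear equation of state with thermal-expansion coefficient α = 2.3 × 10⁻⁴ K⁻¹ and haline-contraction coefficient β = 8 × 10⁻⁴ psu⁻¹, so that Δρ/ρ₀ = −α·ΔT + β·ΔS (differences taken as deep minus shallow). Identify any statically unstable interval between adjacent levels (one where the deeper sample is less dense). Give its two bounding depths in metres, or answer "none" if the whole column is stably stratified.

Evaluate Δρ/ρ₀ = −αΔT + βΔS across each adjacent pair:
  20–29 m: −αΔT+βΔS = −(2.3 × 10⁻⁴)(+2.7)+(8 × 10⁻⁴)(+0.88) = 8.3 × 10⁻⁵ → stable
  29–128 m: −αΔT+βΔS = −(2.3 × 10⁻⁴)(-2.9)+(8 × 10⁻⁴)(-0.52) = 2.5 × 10⁻⁴ → stable
  128–223 m: −αΔT+βΔS = −(2.3 × 10⁻⁴)(+5.7)+(8 × 10⁻⁴)(-0.30) = -1.6 × 10⁻³ → UNSTABLE
  223–232 m: −αΔT+βΔS = −(2.3 × 10⁻⁴)(-5.7)+(8 × 10⁻⁴)(+0.07) = 1.4 × 10⁻³ → stable
The 128–223 m interval has Δρ < 0: lighter water underlies denser water.

128–223 m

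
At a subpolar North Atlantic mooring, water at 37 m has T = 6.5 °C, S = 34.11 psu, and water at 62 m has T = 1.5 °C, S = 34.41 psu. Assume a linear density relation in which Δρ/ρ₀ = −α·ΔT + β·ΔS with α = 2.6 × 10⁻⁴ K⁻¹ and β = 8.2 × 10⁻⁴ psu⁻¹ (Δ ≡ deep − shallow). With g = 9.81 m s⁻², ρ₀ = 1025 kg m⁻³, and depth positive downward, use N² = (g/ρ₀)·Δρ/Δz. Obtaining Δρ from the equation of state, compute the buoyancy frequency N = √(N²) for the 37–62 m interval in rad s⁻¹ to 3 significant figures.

ΔT = -5.0 K, ΔS = +0.30 psu (deep − shallow).
Δρ/ρ₀ = −αΔT + βΔS = 1.30 × 10⁻³ + 2.46 × 10⁻⁴ = 1.546 × 10⁻³, so Δρ ≈ 1.585 kg m⁻³.
N² = (g/ρ₀)·Δρ/Δz = g·(Δρ/ρ₀)/Δz = 9.81 × 1.546 × 10⁻³ / 25 = 6.0665 × 10⁻⁴ s⁻².
N = √(6.0665 × 10⁻⁴) = 0.024630 rad s⁻¹ ≈ 0.0246 rad s⁻¹.

0.0246 rad s⁻¹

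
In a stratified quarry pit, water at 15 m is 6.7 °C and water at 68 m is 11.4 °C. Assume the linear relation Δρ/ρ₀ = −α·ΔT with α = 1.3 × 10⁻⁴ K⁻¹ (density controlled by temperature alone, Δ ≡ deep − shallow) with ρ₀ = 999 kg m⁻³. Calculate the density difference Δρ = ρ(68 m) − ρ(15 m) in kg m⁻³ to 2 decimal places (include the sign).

ΔT = +4.7 K, Δρ/ρ₀ = −αΔT = -6.11 × 10⁻⁴.
Δρ = 999 × (-6.11 × 10⁻⁴) = -0.61 kg m⁻³.
Negative Δρ: lighter below, statically unstable.

-0.61 kg m⁻³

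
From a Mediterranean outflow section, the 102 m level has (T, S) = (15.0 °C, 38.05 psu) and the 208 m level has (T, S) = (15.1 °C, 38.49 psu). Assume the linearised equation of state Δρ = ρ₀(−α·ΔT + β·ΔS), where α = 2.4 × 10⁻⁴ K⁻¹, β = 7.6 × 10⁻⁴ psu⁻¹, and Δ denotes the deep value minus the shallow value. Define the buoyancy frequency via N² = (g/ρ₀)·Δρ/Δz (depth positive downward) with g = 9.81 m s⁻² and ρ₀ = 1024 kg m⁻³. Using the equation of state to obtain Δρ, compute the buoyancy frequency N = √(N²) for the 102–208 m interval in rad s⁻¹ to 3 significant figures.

ΔT = +0.1 K, ΔS = +0.44 psu (deep − shallow).
Δρ/ρ₀ = −αΔT + βΔS = -2.40 × 10⁻⁵ + 3.344 × 10⁻⁴ = 3.104 × 10⁻⁴, so Δρ ≈ 0.3178 kg m⁻³.
N² = (g/ρ₀)·Δρ/Δz = g·(Δρ/ρ₀)/Δz = 9.81 × 3.104 × 10⁻⁴ / 106 = 2.8727 × 10⁻⁵ s⁻².
N = √(2.8727 × 10⁻⁵) = 5.3598 × 10⁻³ rad s⁻¹ ≈ 5.36 × 10⁻³ rad s⁻¹.

5.36 × 10⁻³ rad s⁻¹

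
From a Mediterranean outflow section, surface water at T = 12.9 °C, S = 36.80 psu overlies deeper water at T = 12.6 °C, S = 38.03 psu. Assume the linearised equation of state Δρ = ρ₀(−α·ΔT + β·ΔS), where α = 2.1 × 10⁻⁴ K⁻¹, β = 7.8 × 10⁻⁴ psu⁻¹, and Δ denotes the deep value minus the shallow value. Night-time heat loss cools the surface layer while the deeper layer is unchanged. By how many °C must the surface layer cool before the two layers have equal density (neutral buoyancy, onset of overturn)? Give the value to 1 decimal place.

Neutral buoyancy requires Δρ = 0, i.e. −α(T_deep − T_surf′) + β(S_deep − S_surf) = 0.
T_surf′ = T_deep − (β/α)·ΔS = 12.6 − (7.8 × 10⁻⁴/2.1 × 10⁻⁴)·(+1.23) = 8.031 °C.
Cooling required: 12.9 − (8.031) = 4.869 °C.

4.9 °C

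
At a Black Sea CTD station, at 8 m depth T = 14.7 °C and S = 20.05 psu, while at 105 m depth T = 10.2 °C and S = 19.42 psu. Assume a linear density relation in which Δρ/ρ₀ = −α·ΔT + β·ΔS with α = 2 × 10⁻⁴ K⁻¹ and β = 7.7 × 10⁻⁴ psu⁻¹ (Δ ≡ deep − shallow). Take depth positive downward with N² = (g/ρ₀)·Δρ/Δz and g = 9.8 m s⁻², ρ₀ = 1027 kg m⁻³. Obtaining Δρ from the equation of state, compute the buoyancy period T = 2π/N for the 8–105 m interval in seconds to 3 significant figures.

ΔT = -4.5 K, ΔS = -0.63 psu (deep − shallow).
Δρ/ρ₀ = −αΔT + βΔS = 9.00 × 10⁻⁴ − 4.851 × 10⁻⁴ = 4.149 × 10⁻⁴, so Δρ ≈ 0.4261 kg m⁻³.
N² = (g/ρ₀)·Δρ/Δz = g·(Δρ/ρ₀)/Δz = 9.8 × 4.149 × 10⁻⁴ / 97 = 4.1918 × 10⁻⁵ s⁻².
N = √(4.1918 × 10⁻⁵) = 6.4744 × 10⁻³ rad s⁻¹ → T = 2π/N = 970.47 s ≈ 970 s.

970 s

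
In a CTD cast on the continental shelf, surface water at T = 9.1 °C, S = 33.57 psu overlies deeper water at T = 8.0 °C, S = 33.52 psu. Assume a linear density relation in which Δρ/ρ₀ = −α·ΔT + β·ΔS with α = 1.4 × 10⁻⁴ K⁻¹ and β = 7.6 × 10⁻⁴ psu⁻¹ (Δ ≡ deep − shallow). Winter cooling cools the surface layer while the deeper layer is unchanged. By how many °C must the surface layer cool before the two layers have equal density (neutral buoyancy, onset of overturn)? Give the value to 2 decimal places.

0.83 °C

Neutral buoyancy requires Δρ = 0, i.e. −α(T_deep − T_surf′) + β(S_deep − S_surf) = 0.
T_surf′ = T_deep − (β/α)·ΔS = 8.0 − (7.6 × 10⁻⁴/1.4 × 10⁻⁴)·(-0.05) = 8.2714 °C.
Cooling required: 9.1 − (8.2714) = 0.8286 °C.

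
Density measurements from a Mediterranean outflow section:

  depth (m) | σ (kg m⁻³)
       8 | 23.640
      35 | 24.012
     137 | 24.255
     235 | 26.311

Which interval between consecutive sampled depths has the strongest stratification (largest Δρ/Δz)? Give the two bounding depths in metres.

137–235 m

Compute the density gradient over each adjacent pair:
  8–35 m: Δρ/Δz = 0.372/27 = 0.014 kg m⁻⁴
  35–137 m: Δρ/Δz = 0.243/102 = 2.4 × 10⁻³ kg m⁻⁴
  137–235 m: Δρ/Δz = 2.056/98 = 0.021 kg m⁻⁴
The largest gradient is in the 137–235 m interval — the pycnocline.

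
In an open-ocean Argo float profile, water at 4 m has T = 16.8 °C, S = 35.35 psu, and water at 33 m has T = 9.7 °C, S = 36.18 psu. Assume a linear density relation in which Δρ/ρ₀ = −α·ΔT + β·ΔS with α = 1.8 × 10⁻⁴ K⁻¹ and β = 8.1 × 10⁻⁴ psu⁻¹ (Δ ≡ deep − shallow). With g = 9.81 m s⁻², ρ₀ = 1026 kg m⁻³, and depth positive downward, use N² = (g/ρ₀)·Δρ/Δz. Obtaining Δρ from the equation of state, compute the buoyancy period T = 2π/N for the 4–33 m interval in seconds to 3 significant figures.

245 s

ΔT = -7.1 K, ΔS = +0.83 psu (deep − shallow).
Δρ/ρ₀ = −αΔT + βΔS = 1.278 × 10⁻³ + 6.723 × 10⁻⁴ = 1.9503 × 10⁻³, so Δρ ≈ 2.001 kg m⁻³.
N² = (g/ρ₀)·Δρ/Δz = g·(Δρ/ρ₀)/Δz = 9.81 × 1.9503 × 10⁻³ / 29 = 6.5974 × 10⁻⁴ s⁻².
N = √(6.5974 × 10⁻⁴) = 0.025685 rad s⁻¹ → T = 2π/N = 244.62 s ≈ 245 s.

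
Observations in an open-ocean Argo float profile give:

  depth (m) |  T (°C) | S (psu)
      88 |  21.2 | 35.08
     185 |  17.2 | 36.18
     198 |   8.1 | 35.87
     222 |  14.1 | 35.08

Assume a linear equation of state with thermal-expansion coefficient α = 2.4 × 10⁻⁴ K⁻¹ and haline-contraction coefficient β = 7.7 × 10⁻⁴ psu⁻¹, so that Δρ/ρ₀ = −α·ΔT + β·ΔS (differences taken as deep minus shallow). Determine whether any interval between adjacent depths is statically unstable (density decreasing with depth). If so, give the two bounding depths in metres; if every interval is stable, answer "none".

198–222 m

Evaluate Δρ/ρ₀ = −αΔT + βΔS across each adjacent pair:
  88–185 m: −αΔT+βΔS = −(2.4 × 10⁻⁴)(-4.0)+(7.7 × 10⁻⁴)(+1.10) = 1.8 × 10⁻³ → stable
  185–198 m: −αΔT+βΔS = −(2.4 × 10⁻⁴)(-9.1)+(7.7 × 10⁻⁴)(-0.31) = 1.9 × 10⁻³ → stable
  198–222 m: −αΔT+βΔS = −(2.4 × 10⁻⁴)(+6.0)+(7.7 × 10⁻⁴)(-0.79) = -2.0 × 10⁻³ → UNSTABLE
The 198–222 m interval has Δρ < 0: lighter water underlies denser water.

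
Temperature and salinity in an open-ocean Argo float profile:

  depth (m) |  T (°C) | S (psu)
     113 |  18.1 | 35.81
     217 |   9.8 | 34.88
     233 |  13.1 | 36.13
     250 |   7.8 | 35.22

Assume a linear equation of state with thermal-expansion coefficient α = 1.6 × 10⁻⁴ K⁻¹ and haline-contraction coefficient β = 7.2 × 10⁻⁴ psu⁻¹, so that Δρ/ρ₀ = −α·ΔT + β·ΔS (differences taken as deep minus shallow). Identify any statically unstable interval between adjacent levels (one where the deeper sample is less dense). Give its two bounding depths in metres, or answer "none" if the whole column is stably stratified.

none

Evaluate Δρ/ρ₀ = −αΔT + βΔS across each adjacent pair:
  113–217 m: −αΔT+βΔS = −(1.6 × 10⁻⁴)(-8.3)+(7.2 × 10⁻⁴)(-0.93) = 6.6 × 10⁻⁴ → stable
  217–233 m: −αΔT+βΔS = −(1.6 × 10⁻⁴)(+3.3)+(7.2 × 10⁻⁴)(+1.25) = 3.7 × 10⁻⁴ → stable
  233–250 m: −αΔT+βΔS = −(1.6 × 10⁻⁴)(-5.3)+(7.2 × 10⁻⁴)(-0.91) = 1.9 × 10⁻⁴ → stable
Every interval has Δρ > 0: the column is stably stratified throughout.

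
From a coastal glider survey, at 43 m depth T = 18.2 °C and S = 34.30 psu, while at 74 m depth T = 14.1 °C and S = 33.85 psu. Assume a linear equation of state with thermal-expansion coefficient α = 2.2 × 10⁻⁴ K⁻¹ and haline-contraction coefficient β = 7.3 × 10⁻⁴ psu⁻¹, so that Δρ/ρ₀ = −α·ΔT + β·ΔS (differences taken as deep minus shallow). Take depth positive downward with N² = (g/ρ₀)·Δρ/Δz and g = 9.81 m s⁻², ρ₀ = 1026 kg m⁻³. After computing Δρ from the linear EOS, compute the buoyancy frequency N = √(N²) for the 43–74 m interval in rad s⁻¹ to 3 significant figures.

0.0135 rad s⁻¹

ΔT = -4.1 K, ΔS = -0.45 psu (deep − shallow).
Δρ/ρ₀ = −αΔT + βΔS = 9.02 × 10⁻⁴ − 3.285 × 10⁻⁴ = 5.735 × 10⁻⁴, so Δρ ≈ 0.5884 kg m⁻³.
N² = (g/ρ₀)·Δρ/Δz = g·(Δρ/ρ₀)/Δz = 9.81 × 5.735 × 10⁻⁴ / 31 = 1.8149 × 10⁻⁴ s⁻².
N = √(1.8149 × 10⁻⁴) = 0.013472 rad s⁻¹ ≈ 0.0135 rad s⁻¹.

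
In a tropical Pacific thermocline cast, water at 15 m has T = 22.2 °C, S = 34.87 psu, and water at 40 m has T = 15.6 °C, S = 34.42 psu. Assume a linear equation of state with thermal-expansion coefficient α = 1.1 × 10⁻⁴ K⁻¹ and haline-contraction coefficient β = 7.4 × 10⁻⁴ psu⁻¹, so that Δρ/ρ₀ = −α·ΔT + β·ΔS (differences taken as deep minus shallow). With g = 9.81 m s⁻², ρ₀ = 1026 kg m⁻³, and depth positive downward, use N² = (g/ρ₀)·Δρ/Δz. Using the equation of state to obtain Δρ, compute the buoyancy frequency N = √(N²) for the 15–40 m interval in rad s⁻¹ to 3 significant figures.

ΔT = -6.6 K, ΔS = -0.45 psu (deep − shallow).
Δρ/ρ₀ = −αΔT + βΔS = 7.26 × 10⁻⁴ − 3.33 × 10⁻⁴ = 3.93 × 10⁻⁴, so Δρ ≈ 0.4032 kg m⁻³.
N² = (g/ρ₀)·Δρ/Δz = g·(Δρ/ρ₀)/Δz = 9.81 × 3.93 × 10⁻⁴ / 25 = 1.5421 × 10⁻⁴ s⁻².
N = √(1.5421 × 10⁻⁴) = 0.012418 rad s⁻¹ ≈ 0.0124 rad s⁻¹.

0.0124 rad s⁻¹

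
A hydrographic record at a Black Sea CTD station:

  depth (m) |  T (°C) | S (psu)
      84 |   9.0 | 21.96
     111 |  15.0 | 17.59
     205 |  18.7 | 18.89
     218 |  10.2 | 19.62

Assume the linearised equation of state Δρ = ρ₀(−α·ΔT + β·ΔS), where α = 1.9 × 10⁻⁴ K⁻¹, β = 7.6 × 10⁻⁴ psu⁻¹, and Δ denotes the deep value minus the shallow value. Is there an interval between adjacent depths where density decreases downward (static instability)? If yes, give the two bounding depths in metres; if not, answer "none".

Evaluate Δρ/ρ₀ = −αΔT + βΔS across each adjacent pair:
  84–111 m: −αΔT+βΔS = −(1.9 × 10⁻⁴)(+6.0)+(7.6 × 10⁻⁴)(-4.37) = -4.5 × 10⁻³ → UNSTABLE
  111–205 m: −αΔT+βΔS = −(1.9 × 10⁻⁴)(+3.7)+(7.6 × 10⁻⁴)(+1.30) = 2.9 × 10⁻⁴ → stable
  205–218 m: −αΔT+βΔS = −(1.9 × 10⁻⁴)(-8.5)+(7.6 × 10⁻⁴)(+0.73) = 2.2 × 10⁻³ → stable
The 84–111 m interval has Δρ < 0: lighter water underlies denser water.

84–111 m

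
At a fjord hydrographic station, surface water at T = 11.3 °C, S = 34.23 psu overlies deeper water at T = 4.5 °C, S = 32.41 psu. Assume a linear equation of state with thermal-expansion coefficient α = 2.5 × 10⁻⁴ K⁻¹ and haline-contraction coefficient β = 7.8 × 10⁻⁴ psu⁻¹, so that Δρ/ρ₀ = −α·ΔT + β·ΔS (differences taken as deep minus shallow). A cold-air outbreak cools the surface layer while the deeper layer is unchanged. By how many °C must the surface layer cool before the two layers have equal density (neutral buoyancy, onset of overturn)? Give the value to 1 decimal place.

1.1 °C

Neutral buoyancy requires Δρ = 0, i.e. −α(T_deep − T_surf′) + β(S_deep − S_surf) = 0.
T_surf′ = T_deep − (β/α)·ΔS = 4.5 − (7.8 × 10⁻⁴/2.5 × 10⁻⁴)·(-1.82) = 10.178 °C.
Cooling required: 11.3 − (10.178) = 1.122 °C.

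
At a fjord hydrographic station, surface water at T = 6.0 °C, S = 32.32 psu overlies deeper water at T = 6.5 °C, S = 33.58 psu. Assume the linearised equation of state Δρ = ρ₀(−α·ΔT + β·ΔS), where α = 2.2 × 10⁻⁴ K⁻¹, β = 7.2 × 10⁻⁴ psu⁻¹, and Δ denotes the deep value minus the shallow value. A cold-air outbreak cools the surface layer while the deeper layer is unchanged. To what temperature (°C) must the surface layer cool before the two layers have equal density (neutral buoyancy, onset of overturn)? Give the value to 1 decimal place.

Neutral buoyancy requires Δρ = 0, i.e. −α(T_deep − T_surf′) + β(S_deep − S_surf) = 0.
T_surf′ = T_deep − (β/α)·ΔS = 6.5 − (7.2 × 10⁻⁴/2.2 × 10⁻⁴)·(+1.26) = 2.376 °C.
Cooling required: 6.0 − (2.376) = 3.624 °C.

2.4 °C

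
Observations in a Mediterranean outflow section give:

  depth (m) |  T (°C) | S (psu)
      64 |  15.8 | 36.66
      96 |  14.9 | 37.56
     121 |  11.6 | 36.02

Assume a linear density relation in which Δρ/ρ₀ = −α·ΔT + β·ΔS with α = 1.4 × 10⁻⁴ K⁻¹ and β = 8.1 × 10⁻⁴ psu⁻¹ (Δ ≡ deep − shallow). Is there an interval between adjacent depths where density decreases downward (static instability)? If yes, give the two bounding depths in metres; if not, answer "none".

Evaluate Δρ/ρ₀ = −αΔT + βΔS across each adjacent pair:
  64–96 m: −αΔT+βΔS = −(1.4 × 10⁻⁴)(-0.9)+(8.1 × 10⁻⁴)(+0.90) = 8.5 × 10⁻⁴ → stable
  96–121 m: −αΔT+βΔS = −(1.4 × 10⁻⁴)(-3.3)+(8.1 × 10⁻⁴)(-1.54) = -7.9 × 10⁻⁴ → UNSTABLE
The 96–121 m interval has Δρ < 0: lighter water underlies denser water.

96–121 m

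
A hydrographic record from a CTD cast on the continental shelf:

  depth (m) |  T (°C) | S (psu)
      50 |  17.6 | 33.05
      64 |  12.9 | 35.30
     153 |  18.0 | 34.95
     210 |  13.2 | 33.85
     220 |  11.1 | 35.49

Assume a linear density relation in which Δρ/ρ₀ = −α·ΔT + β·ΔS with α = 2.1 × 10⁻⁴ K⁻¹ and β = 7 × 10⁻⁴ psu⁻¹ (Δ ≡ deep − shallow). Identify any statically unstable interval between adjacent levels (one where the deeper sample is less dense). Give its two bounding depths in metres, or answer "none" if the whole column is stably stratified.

Evaluate Δρ/ρ₀ = −αΔT + βΔS across each adjacent pair:
  50–64 m: −αΔT+βΔS = −(2.1 × 10⁻⁴)(-4.7)+(7 × 10⁻⁴)(+2.25) = 2.6 × 10⁻³ → stable
  64–153 m: −αΔT+βΔS = −(2.1 × 10⁻⁴)(+5.1)+(7 × 10⁻⁴)(-0.35) = -1.3 × 10⁻³ → UNSTABLE
  153–210 m: −αΔT+βΔS = −(2.1 × 10⁻⁴)(-4.8)+(7 × 10⁻⁴)(-1.10) = 2.4 × 10⁻⁴ → stable
  210–220 m: −αΔT+βΔS = −(2.1 × 10⁻⁴)(-2.1)+(7 × 10⁻⁴)(+1.64) = 1.6 × 10⁻³ → stable
The 64–153 m interval has Δρ < 0: lighter water underlies denser water.

64–153 m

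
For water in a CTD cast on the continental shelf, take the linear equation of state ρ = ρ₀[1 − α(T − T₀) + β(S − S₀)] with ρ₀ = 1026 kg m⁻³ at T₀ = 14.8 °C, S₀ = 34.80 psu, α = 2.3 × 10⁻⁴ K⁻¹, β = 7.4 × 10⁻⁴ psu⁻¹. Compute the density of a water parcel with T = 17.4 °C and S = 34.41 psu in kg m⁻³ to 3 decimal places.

T − T₀ = +2.6 K, S − S₀ = -0.39 psu.
Bracket = 1 − α·(+2.6) + β·(-0.39) = 1 + (-8.866 × 10⁻⁴) = 0.9991134.
ρ = 1026 × 0.9991134 = 1025.090 kg m⁻³.

1025.090 kg m⁻³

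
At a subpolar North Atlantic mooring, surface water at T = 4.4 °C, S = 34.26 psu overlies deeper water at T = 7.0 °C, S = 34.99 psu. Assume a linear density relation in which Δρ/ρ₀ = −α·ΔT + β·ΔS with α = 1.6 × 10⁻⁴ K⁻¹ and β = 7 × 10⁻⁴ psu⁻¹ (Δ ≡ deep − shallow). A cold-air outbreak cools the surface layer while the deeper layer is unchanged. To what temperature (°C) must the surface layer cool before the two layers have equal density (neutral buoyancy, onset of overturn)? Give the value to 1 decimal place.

3.8 °C

Neutral buoyancy requires Δρ = 0, i.e. −α(T_deep − T_surf′) + β(S_deep − S_surf) = 0.
T_surf′ = T_deep − (β/α)·ΔS = 7.0 − (7 × 10⁻⁴/1.6 × 10⁻⁴)·(+0.73) = 3.806 °C.
Cooling required: 4.4 − (3.806) = 0.594 °C.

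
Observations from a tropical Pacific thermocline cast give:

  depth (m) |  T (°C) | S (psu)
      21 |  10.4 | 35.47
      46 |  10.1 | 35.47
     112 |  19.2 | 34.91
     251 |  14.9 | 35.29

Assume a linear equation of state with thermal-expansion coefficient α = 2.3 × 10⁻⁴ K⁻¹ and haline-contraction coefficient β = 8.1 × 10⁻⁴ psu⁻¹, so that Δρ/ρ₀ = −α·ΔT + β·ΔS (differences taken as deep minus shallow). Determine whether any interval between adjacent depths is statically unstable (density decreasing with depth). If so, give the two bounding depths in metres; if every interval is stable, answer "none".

46–112 m

Evaluate Δρ/ρ₀ = −αΔT + βΔS across each adjacent pair:
  21–46 m: −αΔT+βΔS = −(2.3 × 10⁻⁴)(-0.3)+(8.1 × 10⁻⁴)(+0.00) = 6.9 × 10⁻⁵ → stable
  46–112 m: −αΔT+βΔS = −(2.3 × 10⁻⁴)(+9.1)+(8.1 × 10⁻⁴)(-0.56) = -2.5 × 10⁻³ → UNSTABLE
  112–251 m: −αΔT+βΔS = −(2.3 × 10⁻⁴)(-4.3)+(8.1 × 10⁻⁴)(+0.38) = 1.3 × 10⁻³ → stable
The 46–112 m interval has Δρ < 0: lighter water underlies denser water.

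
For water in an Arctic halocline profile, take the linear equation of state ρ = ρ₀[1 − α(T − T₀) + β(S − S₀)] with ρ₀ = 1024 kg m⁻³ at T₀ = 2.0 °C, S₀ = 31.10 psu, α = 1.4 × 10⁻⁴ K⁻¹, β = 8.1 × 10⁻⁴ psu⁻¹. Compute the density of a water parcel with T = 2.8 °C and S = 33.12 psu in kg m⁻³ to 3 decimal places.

1025.561 kg m⁻³

T − T₀ = +0.8 K, S − S₀ = +2.02 psu.
Bracket = 1 − α·(+0.8) + β·(+2.02) = 1 + (1.5242 × 10⁻³) = 1.0015242.
ρ = 1024 × 1.0015242 = 1025.561 kg m⁻³.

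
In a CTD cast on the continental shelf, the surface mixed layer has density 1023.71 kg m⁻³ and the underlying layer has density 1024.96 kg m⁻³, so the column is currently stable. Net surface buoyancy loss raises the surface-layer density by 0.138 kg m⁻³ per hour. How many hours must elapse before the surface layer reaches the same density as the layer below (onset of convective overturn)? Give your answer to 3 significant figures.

Density deficit of the surface layer: 1024.96 − 1023.71 = 1.25 kg m⁻³.
Required change = 1.25 / 0.138 = 9.06 hours.

9.06 hours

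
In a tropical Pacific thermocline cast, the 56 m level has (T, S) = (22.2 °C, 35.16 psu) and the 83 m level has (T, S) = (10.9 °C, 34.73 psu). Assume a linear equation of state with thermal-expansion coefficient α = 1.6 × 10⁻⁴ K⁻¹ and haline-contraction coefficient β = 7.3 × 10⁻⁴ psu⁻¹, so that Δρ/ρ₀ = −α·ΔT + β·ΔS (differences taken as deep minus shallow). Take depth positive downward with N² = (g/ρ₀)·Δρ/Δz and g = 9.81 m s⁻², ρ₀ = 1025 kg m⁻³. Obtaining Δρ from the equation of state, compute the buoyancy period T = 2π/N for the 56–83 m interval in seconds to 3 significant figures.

270 s

ΔT = -11.3 K, ΔS = -0.43 psu (deep − shallow).
Δρ/ρ₀ = −αΔT + βΔS = 1.808 × 10⁻³ − 3.139 × 10⁻⁴ = 1.4941 × 10⁻³, so Δρ ≈ 1.531 kg m⁻³.
N² = (g/ρ₀)·Δρ/Δz = g·(Δρ/ρ₀)/Δz = 9.81 × 1.4941 × 10⁻³ / 27 = 5.4286 × 10⁻⁴ s⁻².
N = √(5.4286 × 10⁻⁴) = 0.023299 rad s⁻¹ → T = 2π/N = 269.68 s ≈ 270 s.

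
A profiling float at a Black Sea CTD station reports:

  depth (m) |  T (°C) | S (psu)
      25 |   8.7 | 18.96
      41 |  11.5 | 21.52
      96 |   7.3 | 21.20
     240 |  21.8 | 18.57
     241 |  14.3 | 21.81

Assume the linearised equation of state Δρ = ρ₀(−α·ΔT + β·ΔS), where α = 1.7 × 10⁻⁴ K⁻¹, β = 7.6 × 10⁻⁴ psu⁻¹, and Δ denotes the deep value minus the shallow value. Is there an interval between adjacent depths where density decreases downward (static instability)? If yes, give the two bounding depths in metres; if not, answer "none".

Evaluate Δρ/ρ₀ = −αΔT + βΔS across each adjacent pair:
  25–41 m: −αΔT+βΔS = −(1.7 × 10⁻⁴)(+2.8)+(7.6 × 10⁻⁴)(+2.56) = 1.5 × 10⁻³ → stable
  41–96 m: −αΔT+βΔS = −(1.7 × 10⁻⁴)(-4.2)+(7.6 × 10⁻⁴)(-0.32) = 4.7 × 10⁻⁴ → stable
  96–240 m: −αΔT+βΔS = −(1.7 × 10⁻⁴)(+14.5)+(7.6 × 10⁻⁴)(-2.63) = -4.5 × 10⁻³ → UNSTABLE
  240–241 m: −αΔT+βΔS = −(1.7 × 10⁻⁴)(-7.5)+(7.6 × 10⁻⁴)(+3.24) = 3.7 × 10⁻³ → stable
The 96–240 m interval has Δρ < 0: lighter water underlies denser water.

96–240 m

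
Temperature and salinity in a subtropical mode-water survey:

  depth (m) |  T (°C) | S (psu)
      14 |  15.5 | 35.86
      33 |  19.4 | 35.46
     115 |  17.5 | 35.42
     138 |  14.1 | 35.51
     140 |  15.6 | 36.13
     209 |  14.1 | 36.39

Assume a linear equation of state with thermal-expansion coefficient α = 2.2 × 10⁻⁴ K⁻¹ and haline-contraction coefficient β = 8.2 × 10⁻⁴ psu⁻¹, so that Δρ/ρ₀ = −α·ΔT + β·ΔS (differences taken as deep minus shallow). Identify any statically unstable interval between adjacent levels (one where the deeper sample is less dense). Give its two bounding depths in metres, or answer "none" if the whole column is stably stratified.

Evaluate Δρ/ρ₀ = −αΔT + βΔS across each adjacent pair:
  14–33 m: −αΔT+βΔS = −(2.2 × 10⁻⁴)(+3.9)+(8.2 × 10⁻⁴)(-0.40) = -1.2 × 10⁻³ → UNSTABLE
  33–115 m: −αΔT+βΔS = −(2.2 × 10⁻⁴)(-1.9)+(8.2 × 10⁻⁴)(-0.04) = 3.9 × 10⁻⁴ → stable
  115–138 m: −αΔT+βΔS = −(2.2 × 10⁻⁴)(-3.4)+(8.2 × 10⁻⁴)(+0.09) = 8.2 × 10⁻⁴ → stable
  138–140 m: −αΔT+βΔS = −(2.2 × 10⁻⁴)(+1.5)+(8.2 × 10⁻⁴)(+0.62) = 1.8 × 10⁻⁴ → stable
  140–209 m: −αΔT+βΔS = −(2.2 × 10⁻⁴)(-1.5)+(8.2 × 10⁻⁴)(+0.26) = 5.4 × 10⁻⁴ → stable
The 14–33 m interval has Δρ < 0: lighter water underlies denser water.

14–33 m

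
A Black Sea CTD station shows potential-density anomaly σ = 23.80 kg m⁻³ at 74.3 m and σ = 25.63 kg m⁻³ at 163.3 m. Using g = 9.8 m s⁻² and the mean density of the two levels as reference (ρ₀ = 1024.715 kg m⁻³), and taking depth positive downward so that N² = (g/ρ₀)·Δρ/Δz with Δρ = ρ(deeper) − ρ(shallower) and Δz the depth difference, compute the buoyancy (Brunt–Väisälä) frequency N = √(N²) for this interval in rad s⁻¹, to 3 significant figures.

0.0140 rad s⁻¹

Δρ = 1025.63 − 1023.80 = 1.83 kg m⁻³ over Δz = 163.3 − 74.3 = 89 m.
N² = (9.8/1024.715) × (1.83/89) = 1.9665 × 10⁻⁴ s⁻².
N = √(1.9665 × 10⁻⁴) = 0.014023 rad s⁻¹ ≈ 0.0140 rad s⁻¹.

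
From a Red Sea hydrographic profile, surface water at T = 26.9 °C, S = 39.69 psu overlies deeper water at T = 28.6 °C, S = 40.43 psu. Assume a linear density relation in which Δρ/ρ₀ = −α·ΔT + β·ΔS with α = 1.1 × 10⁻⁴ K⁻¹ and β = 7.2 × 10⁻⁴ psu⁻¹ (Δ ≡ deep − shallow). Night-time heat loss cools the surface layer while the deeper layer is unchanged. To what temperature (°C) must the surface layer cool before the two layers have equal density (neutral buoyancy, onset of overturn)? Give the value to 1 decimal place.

Neutral buoyancy requires Δρ = 0, i.e. −α(T_deep − T_surf′) + β(S_deep − S_surf) = 0.
T_surf′ = T_deep − (β/α)·ΔS = 28.6 − (7.2 × 10⁻⁴/1.1 × 10⁻⁴)·(+0.74) = 23.756 °C.
Cooling required: 26.9 − (23.756) = 3.144 °C.

23.8 °C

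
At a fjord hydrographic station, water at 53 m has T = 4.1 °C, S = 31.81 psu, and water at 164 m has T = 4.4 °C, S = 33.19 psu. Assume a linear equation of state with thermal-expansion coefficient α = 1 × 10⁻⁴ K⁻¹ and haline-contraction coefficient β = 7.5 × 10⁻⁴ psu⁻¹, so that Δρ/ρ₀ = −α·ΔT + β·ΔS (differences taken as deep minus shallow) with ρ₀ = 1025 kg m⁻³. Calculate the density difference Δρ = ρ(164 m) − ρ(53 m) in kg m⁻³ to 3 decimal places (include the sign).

ΔT = +0.3 K, ΔS = +1.38 psu (deep − shallow).
Δρ/ρ₀ = −(1 × 10⁻⁴)(+0.3) + (7.5 × 10⁻⁴)(+1.38) = 1.005 × 10⁻³.
Δρ = 1025 × (1.005 × 10⁻³) = +1.030 kg m⁻³.
Positive Δρ: denser below, stable.

+1.030 kg m⁻³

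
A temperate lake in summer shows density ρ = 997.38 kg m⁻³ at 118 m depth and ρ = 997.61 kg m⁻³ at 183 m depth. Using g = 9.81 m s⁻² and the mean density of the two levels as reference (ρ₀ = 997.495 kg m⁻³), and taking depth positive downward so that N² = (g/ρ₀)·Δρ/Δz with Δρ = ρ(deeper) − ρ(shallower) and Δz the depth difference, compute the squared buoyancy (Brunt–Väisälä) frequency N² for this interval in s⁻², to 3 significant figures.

Δρ = 997.61 − 997.38 = 0.23 kg m⁻³ over Δz = 183 − 118 = 65 m.
N² = (9.81/997.495) × (0.23/65) = 3.4799 × 10⁻⁵ s⁻² ≈ 3.48 × 10⁻⁵ s⁻².
N² > 0, so the interval is statically stable.

3.48 × 10⁻⁵ s⁻²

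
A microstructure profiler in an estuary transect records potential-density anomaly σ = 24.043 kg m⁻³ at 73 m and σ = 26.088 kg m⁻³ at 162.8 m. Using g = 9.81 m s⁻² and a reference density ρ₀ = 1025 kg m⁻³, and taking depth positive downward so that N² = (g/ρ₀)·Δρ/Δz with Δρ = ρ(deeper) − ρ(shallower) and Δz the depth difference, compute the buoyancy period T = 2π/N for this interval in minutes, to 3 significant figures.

Δρ = 1026.088 − 1024.043 = 2.045 kg m⁻³ over Δz = 162.8 − 73 = 89.8 m.
N² = (9.81/1025) × (2.045/89.8) = 2.1795 × 10⁻⁴ s⁻².
N = √(2.1795 × 10⁻⁴) = 0.014763 rad s⁻¹, so T = 2π/N = 425.60 s = 7.0933 min ≈ 7.09 min.
N² > 0, so the interval is statically stable.

7.09 min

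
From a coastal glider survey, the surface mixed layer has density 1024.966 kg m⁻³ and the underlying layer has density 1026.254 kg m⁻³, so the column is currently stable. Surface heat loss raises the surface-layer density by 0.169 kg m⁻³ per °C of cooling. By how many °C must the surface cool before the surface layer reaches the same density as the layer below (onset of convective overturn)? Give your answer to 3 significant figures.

Density deficit of the surface layer: 1026.254 − 1024.966 = 1.288 kg m⁻³.
Required change = 1.288 / 0.169 = 7.62 °C.

7.62 °C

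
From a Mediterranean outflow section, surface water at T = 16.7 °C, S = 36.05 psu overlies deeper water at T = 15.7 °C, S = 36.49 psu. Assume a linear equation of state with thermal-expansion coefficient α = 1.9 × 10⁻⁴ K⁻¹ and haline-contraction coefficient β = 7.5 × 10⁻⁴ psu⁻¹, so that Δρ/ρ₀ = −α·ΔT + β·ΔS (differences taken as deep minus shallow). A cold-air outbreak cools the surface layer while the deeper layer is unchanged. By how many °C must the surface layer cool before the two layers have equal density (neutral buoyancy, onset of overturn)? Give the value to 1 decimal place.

2.7 °C

Neutral buoyancy requires Δρ = 0, i.e. −α(T_deep − T_surf′) + β(S_deep − S_surf) = 0.
T_surf′ = T_deep − (β/α)·ΔS = 15.7 − (7.5 × 10⁻⁴/1.9 × 10⁻⁴)·(+0.44) = 13.963 °C.
Cooling required: 16.7 − (13.963) = 2.737 °C.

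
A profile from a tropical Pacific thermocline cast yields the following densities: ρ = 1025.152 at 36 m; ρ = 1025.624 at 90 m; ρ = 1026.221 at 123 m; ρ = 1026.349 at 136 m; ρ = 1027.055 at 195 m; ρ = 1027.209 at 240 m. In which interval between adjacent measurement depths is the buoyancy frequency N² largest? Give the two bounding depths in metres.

90–123 m

Compute the density gradient over each adjacent pair:
  36–90 m: Δρ/Δz = 0.472/54 = 8.7 × 10⁻³ kg m⁻⁴
  90–123 m: Δρ/Δz = 0.597/33 = 0.018 kg m⁻⁴
  123–136 m: Δρ/Δz = 0.128/13 = 9.8 × 10⁻³ kg m⁻⁴
  136–195 m: Δρ/Δz = 0.706/59 = 0.012 kg m⁻⁴
  195–240 m: Δρ/Δz = 0.154/45 = 3.4 × 10⁻³ kg m⁻⁴
The largest gradient is in the 90–123 m interval — the pycnocline.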